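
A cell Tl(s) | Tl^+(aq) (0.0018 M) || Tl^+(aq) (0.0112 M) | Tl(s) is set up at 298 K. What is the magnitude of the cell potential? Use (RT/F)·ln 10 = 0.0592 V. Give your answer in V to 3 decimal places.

For a concentration cell E°cell = 0, since both electrodes use the same couple.
The compartment with the higher Tl^+(aq) concentration (0.0112 M) acts as the cathode; ions are reduced there and produced at the dilute (0.0018 M) anode.
With n = 1, Ecell = −(0.0592/1)·log([dilute]/[conc]) = −(0.0592/1)·log(0.0018/0.0112) = +0.047 V.

0.047 V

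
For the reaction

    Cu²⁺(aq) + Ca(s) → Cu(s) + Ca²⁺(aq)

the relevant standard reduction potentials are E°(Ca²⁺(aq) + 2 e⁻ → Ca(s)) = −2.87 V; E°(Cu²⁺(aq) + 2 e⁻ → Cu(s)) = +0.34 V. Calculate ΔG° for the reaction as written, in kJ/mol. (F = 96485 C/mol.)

−619 kJ/mol

In the reaction as written Cu²⁺(aq) is reduced, so the Cu²⁺/Cu couple is the cathode and Ca²⁺/Ca is the anode.
E°cell = +0.34 − (−2.87) = +3.21 V; balancing electrons gives n = 2.
ΔG° = −nFE°cell = −(2)(96485)(+3.21) J/mol = −619 kJ/mol.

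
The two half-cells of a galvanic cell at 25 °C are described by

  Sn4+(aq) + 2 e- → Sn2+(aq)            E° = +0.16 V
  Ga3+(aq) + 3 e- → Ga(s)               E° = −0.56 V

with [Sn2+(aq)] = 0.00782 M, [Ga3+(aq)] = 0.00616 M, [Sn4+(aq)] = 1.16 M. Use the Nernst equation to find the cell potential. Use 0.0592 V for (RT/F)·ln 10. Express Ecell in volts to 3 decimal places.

+0.828 V

Sn⁴⁺/Sn²⁺ is reduced (cathode, E° = +0.16 V) and Ga³⁺/Ga is oxidized (anode).
E°cell = +0.16 − (−0.56) = +0.72 V, with n = 6 electrons transferred.
For the overall reaction 3 Sn4+(aq) + 2 Ga(s) → 3 Sn2+(aq) + 2 Ga3+(aq), Q = ([Sn2+(aq)]^3·[Ga3+(aq)]^2) / [Sn4+(aq)]^3 = 1.16×10^−11, giving log Q = −10.935.
E = E° − (0.0592/n)·log Q = +0.72 − (0.0592/6)(−10.935) = +0.828 V.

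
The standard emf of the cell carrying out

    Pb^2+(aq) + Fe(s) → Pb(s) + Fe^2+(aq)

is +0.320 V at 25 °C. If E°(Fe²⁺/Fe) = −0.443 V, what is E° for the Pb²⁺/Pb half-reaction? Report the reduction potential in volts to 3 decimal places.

In the reaction as written the Pb²⁺/Pb couple is reduced (cathode) and Fe²⁺/Fe is oxidized (anode), so E°cell = E°(Pb²⁺/Pb) − E°(Fe²⁺/Fe).
E°(Pb²⁺/Pb) = E°cell + E°(anode) = +0.320 + (−0.443) = −0.123 V.

−0.123 V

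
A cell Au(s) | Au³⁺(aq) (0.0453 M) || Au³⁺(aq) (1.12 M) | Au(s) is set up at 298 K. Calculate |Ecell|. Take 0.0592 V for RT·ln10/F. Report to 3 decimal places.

0.027 V

For a concentration cell E°cell = 0, since both electrodes use the same couple.
The compartment with the higher Au³⁺(aq) concentration (1.12 M) acts as the cathode; ions are reduced there and produced at the dilute (0.0453 M) anode.
With n = 3, Ecell = −(0.0592/3)·log([dilute]/[conc]) = −(0.0592/3)·log(0.0453/1.12) = +0.027 V.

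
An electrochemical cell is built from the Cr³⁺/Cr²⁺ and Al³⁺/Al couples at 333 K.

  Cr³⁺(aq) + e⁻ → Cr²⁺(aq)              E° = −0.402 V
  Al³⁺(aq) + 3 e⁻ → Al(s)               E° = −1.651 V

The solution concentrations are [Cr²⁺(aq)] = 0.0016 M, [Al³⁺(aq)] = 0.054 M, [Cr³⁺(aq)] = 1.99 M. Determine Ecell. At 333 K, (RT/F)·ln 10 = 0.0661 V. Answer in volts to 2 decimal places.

Since E°(Cr³⁺/Cr²⁺) > E°(Al³⁺/Al), Cr³⁺/Cr²⁺ serves as the cathode.
The standard potential is −0.402 − (−1.651) = +1.249 V and the balanced reaction transfers n = 3 electrons.
For the overall reaction 3 Cr³⁺(aq) + Al(s) → 3 Cr²⁺(aq) + Al³⁺(aq), Q = ([Cr²⁺(aq)]^3·[Al³⁺(aq)]) / [Cr³⁺(aq)]^3 = 2.81×10^−11, giving log Q = −10.552.
Applying E = E° − (RT ln10/nF)·log Q gives +1.249 − (0.0661/3)(−10.552) = +1.48 V.

+1.48 V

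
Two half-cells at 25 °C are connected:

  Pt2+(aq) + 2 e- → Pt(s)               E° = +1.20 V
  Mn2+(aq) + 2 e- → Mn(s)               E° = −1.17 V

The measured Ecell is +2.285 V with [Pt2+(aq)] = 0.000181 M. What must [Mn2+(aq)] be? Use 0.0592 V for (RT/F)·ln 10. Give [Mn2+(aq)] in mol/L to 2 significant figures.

With Pt²⁺/Pt at the cathode and Mn²⁺/Mn at the anode, E°cell = +1.20 − (−1.17) = +2.37 V (n = 2).
From the Nernst equation, log Q = n(E° − E)/0.0592 = 2·(+2.37 − (+2.285))/0.0592 = 2.872.
The balanced reaction is Pt2+(aq) + Mn(s) → Pt(s) + Mn2+(aq), so Q = [Mn2+(aq)] / [Pt2+(aq)].
Solving for the unknown gives log [Mn2+(aq)] = −0.870, so [Mn2+(aq)] ≈ 0.13 M.

0.13 M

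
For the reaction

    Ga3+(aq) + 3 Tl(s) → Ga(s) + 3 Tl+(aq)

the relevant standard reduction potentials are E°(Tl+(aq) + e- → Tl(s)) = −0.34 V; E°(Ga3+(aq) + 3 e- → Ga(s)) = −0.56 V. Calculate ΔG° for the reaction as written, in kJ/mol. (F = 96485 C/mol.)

+63.7 kJ/mol

In the reaction as written Ga3+(aq) is reduced, so the Ga³⁺/Ga couple is the cathode and Tl⁺/Tl is the anode.
E°cell = −0.56 − (−0.34) = −0.22 V; balancing electrons gives n = 3.
ΔG° = −nFE°cell = −(3)(96485)(−0.22) J/mol = +63.7 kJ/mol.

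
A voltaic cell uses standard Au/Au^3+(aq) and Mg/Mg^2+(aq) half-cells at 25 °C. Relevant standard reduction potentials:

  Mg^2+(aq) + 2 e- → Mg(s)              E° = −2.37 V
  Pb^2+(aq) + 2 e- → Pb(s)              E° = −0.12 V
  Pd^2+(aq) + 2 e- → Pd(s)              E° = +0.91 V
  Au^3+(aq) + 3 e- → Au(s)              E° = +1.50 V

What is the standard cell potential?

+3.87 V

Of the two couples in this cell, the one with the more positive reduction potential is reduced at the cathode: here that is Au³⁺/Au (+1.50 V); Mg²⁺/Mg (−2.37 V) is the anode.
E°cell = E°(cathode) − E°(anode) = +1.50 − (−2.37) = +3.87 V.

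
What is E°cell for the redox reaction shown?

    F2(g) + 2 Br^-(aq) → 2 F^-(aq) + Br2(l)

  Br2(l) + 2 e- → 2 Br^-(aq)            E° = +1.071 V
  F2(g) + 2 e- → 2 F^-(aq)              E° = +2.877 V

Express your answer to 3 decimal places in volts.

In the reaction as written, F2(g) is reduced (cathode) and Br2(l) is produced by oxidation at the anode.
E°cell = E°(cathode) − E°(anode) = +2.877 − (+1.071) = +1.806 V.

+1.806 V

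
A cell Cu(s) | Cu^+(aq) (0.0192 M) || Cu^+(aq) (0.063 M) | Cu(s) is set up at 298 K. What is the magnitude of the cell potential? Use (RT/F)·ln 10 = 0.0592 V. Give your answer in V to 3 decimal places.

0.031 V

For a concentration cell E°cell = 0, since both electrodes use the same couple.
The compartment with the higher Cu^+(aq) concentration (0.063 M) acts as the cathode; ions are reduced there and produced at the dilute (0.0192 M) anode.
With n = 1, Ecell = −(0.0592/1)·log([dilute]/[conc]) = −(0.0592/1)·log(0.0192/0.063) = +0.031 V.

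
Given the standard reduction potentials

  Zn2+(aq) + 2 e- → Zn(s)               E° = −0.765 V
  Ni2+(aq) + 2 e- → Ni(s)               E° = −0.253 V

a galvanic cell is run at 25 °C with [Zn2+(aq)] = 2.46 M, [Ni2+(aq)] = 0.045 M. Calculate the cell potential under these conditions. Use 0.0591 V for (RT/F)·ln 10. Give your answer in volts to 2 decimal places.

Ni²⁺/Ni is reduced (cathode, E° = −0.253 V) and Zn²⁺/Zn is oxidized (anode).
E°cell = −0.253 − (−0.765) = +0.512 V, with n = 2 electrons transferred.
For the overall reaction Ni2+(aq) + Zn(s) → Ni(s) + Zn2+(aq), Q = [Zn2+(aq)] / [Ni2+(aq)] = 54.7, giving log Q = 1.738.
E = E° − (0.0591/n)·log Q = +0.512 − (0.0591/2)(1.738) = +0.46 V.

+0.46 V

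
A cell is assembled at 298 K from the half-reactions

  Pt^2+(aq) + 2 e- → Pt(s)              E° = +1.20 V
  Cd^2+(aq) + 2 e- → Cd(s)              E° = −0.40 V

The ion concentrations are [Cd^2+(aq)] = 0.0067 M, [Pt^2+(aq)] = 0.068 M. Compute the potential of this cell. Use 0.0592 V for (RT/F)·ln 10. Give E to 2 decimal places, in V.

+1.63 V

The Pt²⁺/Pt couple has the more positive E°, so it is the cathode; Cd²⁺/Cd is the anode.
E°cell = +1.20 − (−0.40) = +1.60 V, with n = 2 electrons transferred.
For the overall reaction Pt^2+(aq) + Cd(s) → Pt(s) + Cd^2+(aq), Q = [Cd^2+(aq)] / [Pt^2+(aq)] = 0.0985, giving log Q = −1.006.
By the Nernst equation, E = +1.60 − (0.0592/2)·(−1.006) = +1.63 V.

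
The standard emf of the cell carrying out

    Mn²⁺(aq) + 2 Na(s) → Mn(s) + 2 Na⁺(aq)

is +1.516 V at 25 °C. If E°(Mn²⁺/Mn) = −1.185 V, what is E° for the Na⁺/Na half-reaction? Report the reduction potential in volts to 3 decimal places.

−2.701 V

In the reaction as written the Mn²⁺/Mn couple is reduced (cathode) and Na⁺/Na is oxidized (anode), so E°cell = E°(Mn²⁺/Mn) − E°(Na⁺/Na).
E°(Na⁺/Na) = E°(cathode) − E°cell = −1.185 − (+1.516) = −2.701 V.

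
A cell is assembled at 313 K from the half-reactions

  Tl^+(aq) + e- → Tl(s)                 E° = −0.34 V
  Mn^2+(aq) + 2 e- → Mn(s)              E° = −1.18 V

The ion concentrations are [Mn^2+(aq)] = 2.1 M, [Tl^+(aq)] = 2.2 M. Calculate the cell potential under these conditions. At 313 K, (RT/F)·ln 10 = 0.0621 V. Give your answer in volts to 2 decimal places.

Tl⁺/Tl is reduced (cathode, E° = −0.34 V) and Mn²⁺/Mn is oxidized (anode).
E°cell = −0.34 − (−1.18) = +0.84 V, with n = 2 electrons transferred.
For the overall reaction 2 Tl^+(aq) + Mn(s) → 2 Tl(s) + Mn^2+(aq), Q = [Mn^2+(aq)] / [Tl^+(aq)]^2 = 0.434, giving log Q = −0.363.
Applying E = E° − (RT ln10/nF)·log Q gives +0.84 − (0.0621/2)(−0.363) = +0.85 V.

+0.85 V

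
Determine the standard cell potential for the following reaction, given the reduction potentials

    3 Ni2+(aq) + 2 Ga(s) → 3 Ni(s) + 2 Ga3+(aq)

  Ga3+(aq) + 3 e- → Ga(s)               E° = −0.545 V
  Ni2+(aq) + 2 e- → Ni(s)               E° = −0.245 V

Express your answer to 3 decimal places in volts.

In the reaction as written, Ni2+(aq) is reduced (cathode) and Ga3+(aq) is produced by oxidation at the anode.
E°cell = E°(cathode) − E°(anode) = −0.245 − (−0.545) = +0.300 V.
The positive value indicates the reaction is spontaneous as written.

+0.300 V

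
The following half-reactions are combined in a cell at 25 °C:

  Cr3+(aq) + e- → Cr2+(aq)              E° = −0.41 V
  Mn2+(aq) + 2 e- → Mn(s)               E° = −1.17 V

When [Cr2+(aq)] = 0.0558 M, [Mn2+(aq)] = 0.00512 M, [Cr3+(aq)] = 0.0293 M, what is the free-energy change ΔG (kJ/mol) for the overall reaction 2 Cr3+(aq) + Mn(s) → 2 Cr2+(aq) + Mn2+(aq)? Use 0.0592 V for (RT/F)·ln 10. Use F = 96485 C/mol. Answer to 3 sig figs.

The standard cell potential is −0.41 − (−1.17) = +0.76 V, with n = 2 electrons in the balanced equation.
The reaction quotient is ([Cr2+(aq)]^2·[Mn2+(aq)]) / [Cr3+(aq)]^2 = 0.0186; by Nernst, E = +0.76 − (0.0592/2)(−1.731) = +0.8112 V.
Then ΔG = −nFE = −2 × 96485 × +0.8112 J/mol = −157 kJ/mol.

−157 kJ/mol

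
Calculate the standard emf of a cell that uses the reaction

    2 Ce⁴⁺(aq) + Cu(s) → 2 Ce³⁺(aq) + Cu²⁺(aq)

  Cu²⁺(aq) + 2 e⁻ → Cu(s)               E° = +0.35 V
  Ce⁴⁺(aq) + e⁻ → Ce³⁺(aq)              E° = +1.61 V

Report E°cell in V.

Ce⁴⁺(aq) gains electrons, so the Ce⁴⁺/Ce³⁺ couple is the cathode; the Cu²⁺/Cu couple is the anode.
E°cell = E°(cathode) − E°(anode) = +1.61 − (+0.35) = +1.26 V.
The positive value indicates the reaction is spontaneous as written.

+1.26 V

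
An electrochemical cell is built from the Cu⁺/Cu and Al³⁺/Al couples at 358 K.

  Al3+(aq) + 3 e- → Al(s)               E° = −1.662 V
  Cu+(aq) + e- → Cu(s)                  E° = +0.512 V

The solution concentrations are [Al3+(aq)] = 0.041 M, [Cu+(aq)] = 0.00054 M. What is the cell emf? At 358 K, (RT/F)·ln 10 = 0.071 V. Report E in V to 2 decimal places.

+1.97 V

The Cu⁺/Cu couple has the more positive E°, so it is the cathode; Al³⁺/Al is the anode.
E°cell = +0.512 − (−1.662) = +2.174 V, with n = 3 electrons transferred.
For the overall reaction 3 Cu+(aq) + Al(s) → 3 Cu(s) + Al3+(aq), Q = [Al3+(aq)] / [Cu+(aq)]^3 = 2.6×10^8, giving log Q = 8.416.
By the Nernst equation, E = +2.174 − (0.071/3)·(8.416) = +1.97 V.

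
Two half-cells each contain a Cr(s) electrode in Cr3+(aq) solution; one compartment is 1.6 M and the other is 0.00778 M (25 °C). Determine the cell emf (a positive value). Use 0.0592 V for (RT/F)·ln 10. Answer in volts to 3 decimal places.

0.046 V

For a concentration cell E°cell = 0, since both electrodes use the same couple.
The compartment with the higher Cr3+(aq) concentration (1.6 M) acts as the cathode; ions are reduced there and produced at the dilute (0.00778 M) anode.
With n = 3, Ecell = −(0.0592/3)·log([dilute]/[conc]) = −(0.0592/3)·log(0.00778/1.6) = +0.046 V.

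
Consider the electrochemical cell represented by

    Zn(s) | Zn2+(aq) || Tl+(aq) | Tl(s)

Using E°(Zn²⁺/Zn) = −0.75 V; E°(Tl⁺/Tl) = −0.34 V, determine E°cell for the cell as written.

By convention the left-hand electrode in cell notation is the anode (oxidation) and the right-hand electrode is the cathode (reduction).
E°cell = E°(right) − E°(left) = −0.34 − (−0.75) = +0.41 V.

+0.41 V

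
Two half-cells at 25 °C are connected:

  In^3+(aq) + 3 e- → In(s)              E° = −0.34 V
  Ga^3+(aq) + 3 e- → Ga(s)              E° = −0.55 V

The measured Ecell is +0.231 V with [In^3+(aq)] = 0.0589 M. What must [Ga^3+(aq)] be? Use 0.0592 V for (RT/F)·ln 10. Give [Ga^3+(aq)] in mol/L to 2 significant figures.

0.0051 M

With In³⁺/In at the cathode and Ga³⁺/Ga at the anode, E°cell = −0.34 − (−0.55) = +0.21 V (n = 3).
Rearranging E = E° − (0.0592/n)·log Q gives log Q = 3(+0.21 − (+0.231))/0.0592 = −1.064.
Balancing electrons gives In^3+(aq) + Ga(s) → In(s) + Ga^3+(aq); thus Q = [Ga^3+(aq)] / [In^3+(aq)].
Isolating [Ga^3+(aq)] in Q = 10^{−1.064} yields log [Ga^3+(aq)] = −2.294, i.e. 0.0051 M.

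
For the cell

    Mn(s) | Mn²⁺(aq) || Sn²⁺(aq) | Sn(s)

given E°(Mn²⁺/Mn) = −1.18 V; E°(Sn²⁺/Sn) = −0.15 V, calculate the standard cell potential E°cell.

By convention the left-hand electrode in cell notation is the anode (oxidation) and the right-hand electrode is the cathode (reduction).
E°cell = E°(right) − E°(left) = −0.15 − (−1.18) = +1.03 V.

+1.03 V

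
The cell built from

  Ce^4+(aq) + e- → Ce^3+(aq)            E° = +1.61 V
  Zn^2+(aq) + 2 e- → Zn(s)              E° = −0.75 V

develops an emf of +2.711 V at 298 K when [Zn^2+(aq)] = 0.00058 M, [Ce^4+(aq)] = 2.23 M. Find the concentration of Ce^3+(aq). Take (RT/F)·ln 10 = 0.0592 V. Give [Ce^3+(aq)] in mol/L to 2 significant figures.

The Ce⁴⁺/Ce³⁺ couple has the larger reduction potential, so it is the cathode: E°cell = +1.61 − (−0.75) = +2.36 V and n = 2.
Rearranging E = E° − (0.0592/n)·log Q gives log Q = 2(+2.36 − (+2.711))/0.0592 = −11.858.
The balanced reaction is 2 Ce^4+(aq) + Zn(s) → 2 Ce^3+(aq) + Zn^2+(aq), so Q = ([Ce^3+(aq)]^2·[Zn^2+(aq)]) / [Ce^4+(aq)]^2.
Solving for the unknown gives log [Ce^3+(aq)] = −3.962, so [Ce^3+(aq)] ≈ 0.00011 M.

0.00011 M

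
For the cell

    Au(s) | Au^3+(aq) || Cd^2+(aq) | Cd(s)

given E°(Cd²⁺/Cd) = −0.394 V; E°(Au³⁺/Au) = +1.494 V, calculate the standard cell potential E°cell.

−1.888 V

By convention the left-hand electrode in cell notation is the anode (oxidation) and the right-hand electrode is the cathode (reduction).
E°cell = E°(right) − E°(left) = −0.394 − (+1.494) = −1.888 V.
The negative sign shows that, as written, the cell would require an external voltage to drive the reaction.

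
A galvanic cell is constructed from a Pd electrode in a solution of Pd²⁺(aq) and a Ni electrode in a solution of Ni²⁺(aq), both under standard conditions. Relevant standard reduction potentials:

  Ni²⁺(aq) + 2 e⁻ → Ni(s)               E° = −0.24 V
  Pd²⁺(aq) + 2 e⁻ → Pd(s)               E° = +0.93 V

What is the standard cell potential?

Of the two couples in this cell, the one with the more positive reduction potential is reduced at the cathode: here that is Pd²⁺/Pd (+0.93 V); Ni²⁺/Ni (−0.24 V) is the anode.
E°cell = E°(cathode) − E°(anode) = +0.93 − (−0.24) = +1.17 V.

+1.17 V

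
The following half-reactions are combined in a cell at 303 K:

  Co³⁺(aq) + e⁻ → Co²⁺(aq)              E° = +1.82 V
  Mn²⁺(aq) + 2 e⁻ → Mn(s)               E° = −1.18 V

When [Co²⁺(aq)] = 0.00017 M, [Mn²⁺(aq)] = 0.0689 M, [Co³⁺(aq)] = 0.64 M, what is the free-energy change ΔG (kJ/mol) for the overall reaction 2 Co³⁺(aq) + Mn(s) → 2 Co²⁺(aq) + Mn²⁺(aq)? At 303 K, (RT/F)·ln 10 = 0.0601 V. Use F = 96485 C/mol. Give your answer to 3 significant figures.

−627 kJ/mol

With Co³⁺/Co²⁺ reduced at the cathode, E°cell = +1.82 − (−1.18) = +3.00 V and n = 2.
Here Q = ([Co²⁺(aq)]^2·[Mn²⁺(aq)]) / [Co³⁺(aq)]^2 = 4.86×10^−9 (log Q = −8.313), giving E = +3.00 − (0.0601/2)·(−8.313) = +3.2498 V.
Finally ΔG = −nFE = −(2)(96485 C/mol)(+3.2498 V) = −627 kJ/mol.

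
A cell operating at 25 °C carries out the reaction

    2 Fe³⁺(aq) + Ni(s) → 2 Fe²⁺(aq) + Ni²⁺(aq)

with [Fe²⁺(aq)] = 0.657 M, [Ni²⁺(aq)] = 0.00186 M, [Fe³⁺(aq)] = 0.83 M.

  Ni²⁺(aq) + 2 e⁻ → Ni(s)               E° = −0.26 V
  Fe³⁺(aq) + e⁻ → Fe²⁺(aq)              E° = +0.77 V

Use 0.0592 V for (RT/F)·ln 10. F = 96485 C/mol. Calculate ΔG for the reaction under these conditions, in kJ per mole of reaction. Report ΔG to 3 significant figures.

E°cell = +0.77 − (−0.26) = +1.03 V; the balanced reaction transfers n = 2 electrons.
Here Q = ([Fe²⁺(aq)]^2·[Ni²⁺(aq)]) / [Fe³⁺(aq)]^2 = 0.00117 (log Q = −2.934), giving E = +1.03 − (0.0592/2)·(−2.934) = +1.1168 V.
Then ΔG = −nFE = −2 × 96485 × +1.1168 J/mol = −216 kJ/mol.

−216 kJ/mol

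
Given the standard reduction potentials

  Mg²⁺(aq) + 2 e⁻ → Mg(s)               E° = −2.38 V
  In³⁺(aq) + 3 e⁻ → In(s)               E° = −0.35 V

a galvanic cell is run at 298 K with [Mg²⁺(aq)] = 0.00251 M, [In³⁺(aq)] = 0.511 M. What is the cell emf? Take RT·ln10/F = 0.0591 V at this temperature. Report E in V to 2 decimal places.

+2.10 V

The In³⁺/In couple has the more positive E°, so it is the cathode; Mg²⁺/Mg is the anode.
E°cell = −0.35 − (−2.38) = +2.03 V, with n = 6 electrons transferred.
For the overall reaction 2 In³⁺(aq) + 3 Mg(s) → 2 In(s) + 3 Mg²⁺(aq), Q = [Mg²⁺(aq)]^3 / [In³⁺(aq)]^2 = 6.06×10^−8, giving log Q = −7.218.
By the Nernst equation, E = +2.03 − (0.0591/6)·(−7.218) = +2.10 V.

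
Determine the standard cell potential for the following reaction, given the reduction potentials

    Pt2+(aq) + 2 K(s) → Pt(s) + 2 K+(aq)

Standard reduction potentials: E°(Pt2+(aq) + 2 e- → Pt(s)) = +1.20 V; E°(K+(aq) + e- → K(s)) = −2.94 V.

+4.14 V

Pt2+(aq) gains electrons, so the Pt²⁺/Pt couple is the cathode; the K⁺/K couple is the anode.
E°cell = E°(cathode) − E°(anode) = +1.20 − (−2.94) = +4.14 V.
The positive value indicates the reaction is spontaneous as written.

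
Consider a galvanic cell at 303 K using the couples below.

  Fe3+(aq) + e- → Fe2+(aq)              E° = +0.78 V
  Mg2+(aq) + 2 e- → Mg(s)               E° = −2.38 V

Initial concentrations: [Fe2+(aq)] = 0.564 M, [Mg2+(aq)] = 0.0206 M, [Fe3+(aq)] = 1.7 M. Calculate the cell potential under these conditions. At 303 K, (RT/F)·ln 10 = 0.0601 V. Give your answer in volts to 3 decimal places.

Since E°(Fe³⁺/Fe²⁺) > E°(Mg²⁺/Mg), Fe³⁺/Fe²⁺ serves as the cathode.
E°cell = E°cat − E°an = +0.78 − (−2.38) = +3.16 V; n = 2.
For the overall reaction 2 Fe3+(aq) + Mg(s) → 2 Fe2+(aq) + Mg2+(aq), Q = ([Fe2+(aq)]^2·[Mg2+(aq)]) / [Fe3+(aq)]^2 = 0.00227, giving log Q = −2.644.
E = E° − (0.0601/n)·log Q = +3.16 − (0.0601/2)(−2.644) = +3.239 V.

+3.239 V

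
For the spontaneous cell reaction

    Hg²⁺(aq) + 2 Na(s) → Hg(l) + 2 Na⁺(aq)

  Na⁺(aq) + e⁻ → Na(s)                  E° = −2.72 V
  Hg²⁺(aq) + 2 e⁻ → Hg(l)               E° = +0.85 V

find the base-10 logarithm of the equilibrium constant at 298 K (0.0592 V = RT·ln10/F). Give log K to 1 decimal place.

The Hg²⁺/Hg couple is reduced (cathode); E°cell = +0.85 − (−2.72) = +3.57 V with n = 2.
At equilibrium E = 0, so log K = nE°cell / 0.0592 = (2)(+3.57) / 0.0592 = 120.6.

log K = 120.6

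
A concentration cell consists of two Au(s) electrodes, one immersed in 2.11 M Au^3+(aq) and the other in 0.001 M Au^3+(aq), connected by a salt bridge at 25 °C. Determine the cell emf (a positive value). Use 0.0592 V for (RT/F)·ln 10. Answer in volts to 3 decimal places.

For a concentration cell E°cell = 0, since both electrodes use the same couple.
The compartment with the higher Au^3+(aq) concentration (2.11 M) acts as the cathode; ions are reduced there and produced at the dilute (0.001 M) anode.
With n = 3, Ecell = −(0.0592/3)·log([dilute]/[conc]) = −(0.0592/3)·log(0.001/2.11) = +0.066 V.

0.066 V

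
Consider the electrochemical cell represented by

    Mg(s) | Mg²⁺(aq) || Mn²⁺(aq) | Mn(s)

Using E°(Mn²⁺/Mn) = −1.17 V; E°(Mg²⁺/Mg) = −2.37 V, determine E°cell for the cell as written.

+1.20 V

By convention the left-hand electrode in cell notation is the anode (oxidation) and the right-hand electrode is the cathode (reduction).
E°cell = E°(right) − E°(left) = −1.17 − (−2.37) = +1.20 V.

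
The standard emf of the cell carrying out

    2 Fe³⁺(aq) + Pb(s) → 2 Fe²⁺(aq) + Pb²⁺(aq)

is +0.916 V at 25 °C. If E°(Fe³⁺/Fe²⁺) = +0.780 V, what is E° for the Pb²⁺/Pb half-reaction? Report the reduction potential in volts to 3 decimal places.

In the reaction as written the Fe³⁺/Fe²⁺ couple is reduced (cathode) and Pb²⁺/Pb is oxidized (anode), so E°cell = E°(Fe³⁺/Fe²⁺) − E°(Pb²⁺/Pb).
E°(Pb²⁺/Pb) = E°(cathode) − E°cell = +0.780 − (+0.916) = −0.136 V.

−0.136 V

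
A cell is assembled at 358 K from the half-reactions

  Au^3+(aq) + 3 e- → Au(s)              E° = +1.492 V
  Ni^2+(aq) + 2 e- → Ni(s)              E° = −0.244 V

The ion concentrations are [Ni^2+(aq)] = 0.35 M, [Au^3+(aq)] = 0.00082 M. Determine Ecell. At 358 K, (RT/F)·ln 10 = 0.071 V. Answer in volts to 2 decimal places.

+1.68 V

Au³⁺/Au is reduced (cathode, E° = +1.492 V) and Ni²⁺/Ni is oxidized (anode).
E°cell = E°cat − E°an = +1.492 − (−0.244) = +1.736 V; n = 6.
Balancing gives 2 Au^3+(aq) + 3 Ni(s) → 2 Au(s) + 3 Ni^2+(aq); hence Q = [Ni^2+(aq)]^3 / [Au^3+(aq)]^2 = 6.38×10^4 (log Q = 4.805).
E = E° − (0.071/n)·log Q = +1.736 − (0.071/6)(4.805) = +1.68 V.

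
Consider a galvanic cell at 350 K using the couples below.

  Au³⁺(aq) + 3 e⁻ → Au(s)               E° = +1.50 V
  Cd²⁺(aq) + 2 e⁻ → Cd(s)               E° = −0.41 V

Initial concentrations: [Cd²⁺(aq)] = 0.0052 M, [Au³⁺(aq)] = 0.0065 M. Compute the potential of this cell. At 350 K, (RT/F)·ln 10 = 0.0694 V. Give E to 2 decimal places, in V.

+1.94 V

The Au³⁺/Au couple has the more positive E°, so it is the cathode; Cd²⁺/Cd is the anode.
The standard potential is +1.50 − (−0.41) = +1.91 V and the balanced reaction transfers n = 6 electrons.
For the overall reaction 2 Au³⁺(aq) + 3 Cd(s) → 2 Au(s) + 3 Cd²⁺(aq), Q = [Cd²⁺(aq)]^3 / [Au³⁺(aq)]^2 = 0.00333, giving log Q = −2.478.
Applying E = E° − (RT ln10/nF)·log Q gives +1.91 − (0.0694/6)(−2.478) = +1.94 V.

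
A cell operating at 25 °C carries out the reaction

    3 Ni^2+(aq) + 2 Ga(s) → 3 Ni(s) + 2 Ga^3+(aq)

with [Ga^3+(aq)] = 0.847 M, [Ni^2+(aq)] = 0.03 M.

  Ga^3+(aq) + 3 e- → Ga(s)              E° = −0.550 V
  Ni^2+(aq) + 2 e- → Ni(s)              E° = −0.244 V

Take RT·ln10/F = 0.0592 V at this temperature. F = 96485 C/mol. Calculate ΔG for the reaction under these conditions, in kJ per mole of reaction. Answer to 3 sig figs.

E°cell = −0.244 − (−0.550) = +0.306 V; the balanced reaction transfers n = 6 electrons.
Here Q = [Ga^3+(aq)]^2 / [Ni^2+(aq)]^3 = 2.66×10^4 (log Q = 4.424), giving E = +0.306 − (0.0592/6)·(4.424) = +0.2623 V.
Then ΔG = −nFE = −6 × 96485 × +0.2623 J/mol = −152 kJ/mol.

−152 kJ/mol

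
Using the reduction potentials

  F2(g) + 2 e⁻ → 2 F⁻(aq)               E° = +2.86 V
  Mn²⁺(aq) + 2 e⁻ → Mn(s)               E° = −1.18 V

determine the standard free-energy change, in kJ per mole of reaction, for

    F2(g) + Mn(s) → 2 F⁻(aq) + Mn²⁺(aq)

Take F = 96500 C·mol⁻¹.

In the reaction as written F2(g) is reduced, so the F₂/F⁻ couple is the cathode and Mn²⁺/Mn is the anode.
E°cell = +2.86 − (−1.18) = +4.04 V; balancing electrons gives n = 2.
ΔG° = −nFE°cell = −(2)(96500)(+4.04) J/mol = −780 kJ/mol.

−780 kJ/mol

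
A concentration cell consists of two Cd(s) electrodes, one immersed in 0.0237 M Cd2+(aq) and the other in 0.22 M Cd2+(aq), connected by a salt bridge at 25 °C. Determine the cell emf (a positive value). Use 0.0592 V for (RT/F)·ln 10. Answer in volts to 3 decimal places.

0.029 V

For a concentration cell E°cell = 0, since both electrodes use the same couple.
The compartment with the higher Cd2+(aq) concentration (0.22 M) acts as the cathode; ions are reduced there and produced at the dilute (0.0237 M) anode.
With n = 2, Ecell = −(0.0592/2)·log([dilute]/[conc]) = −(0.0592/2)·log(0.0237/0.22) = +0.029 V.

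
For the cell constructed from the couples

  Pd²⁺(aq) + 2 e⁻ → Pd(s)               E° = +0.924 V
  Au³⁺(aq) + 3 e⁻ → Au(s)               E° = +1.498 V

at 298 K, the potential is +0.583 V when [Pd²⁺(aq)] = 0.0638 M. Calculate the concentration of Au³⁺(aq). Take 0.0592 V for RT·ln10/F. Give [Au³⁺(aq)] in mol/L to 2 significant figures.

Au³⁺/Au is the cathode (higher E°); E°cell = +1.498 − (+0.924) = +0.574 V with n = 6.
From the Nernst equation, log Q = n(E° − E)/0.0592 = 6·(+0.574 − (+0.583))/0.0592 = −0.912.
For 2 Au³⁺(aq) + 3 Pd(s) → 2 Au(s) + 3 Pd²⁺(aq), the reaction quotient is Q = [Pd²⁺(aq)]^3 / [Au³⁺(aq)]^2.
Substituting the known concentrations and solving, log [Au³⁺(aq)] = −1.337 and [Au³⁺(aq)] = 0.046 M.

0.046 M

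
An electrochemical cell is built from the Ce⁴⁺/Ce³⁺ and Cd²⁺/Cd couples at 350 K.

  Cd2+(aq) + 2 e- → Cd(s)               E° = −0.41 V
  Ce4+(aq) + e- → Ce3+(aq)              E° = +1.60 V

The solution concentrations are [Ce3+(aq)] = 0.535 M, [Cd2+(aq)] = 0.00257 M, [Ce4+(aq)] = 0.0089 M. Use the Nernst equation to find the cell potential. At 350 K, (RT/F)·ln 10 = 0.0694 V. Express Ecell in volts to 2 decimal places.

Since E°(Ce⁴⁺/Ce³⁺) > E°(Cd²⁺/Cd), Ce⁴⁺/Ce³⁺ serves as the cathode.
The standard potential is +1.60 − (−0.41) = +2.01 V and the balanced reaction transfers n = 2 electrons.
For the overall reaction 2 Ce4+(aq) + Cd(s) → 2 Ce3+(aq) + Cd2+(aq), Q = ([Ce3+(aq)]^2·[Cd2+(aq)]) / [Ce4+(aq)]^2 = 9.29, giving log Q = 0.968.
E = E° − (0.0694/n)·log Q = +2.01 − (0.0694/2)(0.968) = +1.98 V.

+1.98 V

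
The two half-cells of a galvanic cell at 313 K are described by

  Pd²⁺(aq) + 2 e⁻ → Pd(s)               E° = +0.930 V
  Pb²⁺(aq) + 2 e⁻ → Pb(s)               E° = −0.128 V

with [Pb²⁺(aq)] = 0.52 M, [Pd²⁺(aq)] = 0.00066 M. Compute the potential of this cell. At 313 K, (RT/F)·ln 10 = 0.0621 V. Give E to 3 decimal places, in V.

+0.968 V

Pd²⁺/Pd is reduced (cathode, E° = +0.930 V) and Pb²⁺/Pb is oxidized (anode).
E°cell = E°cat − E°an = +0.930 − (−0.128) = +1.058 V; n = 2.
The balanced reaction is Pd²⁺(aq) + Pb(s) → Pd(s) + Pb²⁺(aq), so Q = [Pb²⁺(aq)] / [Pd²⁺(aq)] = 788 and log Q = 2.896.
E = E° − (0.0621/n)·log Q = +1.058 − (0.0621/2)(2.896) = +0.968 V.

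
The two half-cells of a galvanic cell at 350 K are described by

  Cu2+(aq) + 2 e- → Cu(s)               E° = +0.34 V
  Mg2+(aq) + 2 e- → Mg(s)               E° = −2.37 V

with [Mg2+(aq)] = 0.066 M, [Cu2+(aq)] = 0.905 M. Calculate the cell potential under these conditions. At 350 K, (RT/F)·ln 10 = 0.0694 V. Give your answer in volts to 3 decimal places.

Cu²⁺/Cu is reduced (cathode, E° = +0.34 V) and Mg²⁺/Mg is oxidized (anode).
E°cell = E°cat − E°an = +0.34 − (−2.37) = +2.71 V; n = 2.
Balancing gives Cu2+(aq) + Mg(s) → Cu(s) + Mg2+(aq); hence Q = [Mg2+(aq)] / [Cu2+(aq)] = 0.0729 (log Q = −1.137).
E = E° − (0.0694/n)·log Q = +2.71 − (0.0694/2)(−1.137) = +2.749 V.

+2.749 V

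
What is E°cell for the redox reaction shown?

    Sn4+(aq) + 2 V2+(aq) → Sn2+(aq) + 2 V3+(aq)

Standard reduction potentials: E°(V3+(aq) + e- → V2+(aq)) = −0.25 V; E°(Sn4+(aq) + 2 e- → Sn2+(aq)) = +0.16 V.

In the reaction as written, Sn4+(aq) is reduced (cathode) and V3+(aq) is produced by oxidation at the anode.
E°cell = E°(cathode) − E°(anode) = +0.16 − (−0.25) = +0.41 V.

+0.41 V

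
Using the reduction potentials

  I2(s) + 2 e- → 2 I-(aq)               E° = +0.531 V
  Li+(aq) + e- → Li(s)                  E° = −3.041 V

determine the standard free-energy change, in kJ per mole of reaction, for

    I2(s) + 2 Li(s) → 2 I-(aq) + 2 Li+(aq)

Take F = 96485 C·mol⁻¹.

−689 kJ/mol

In the reaction as written I2(s) is reduced, so the I₂/I⁻ couple is the cathode and Li⁺/Li is the anode.
E°cell = +0.531 − (−3.041) = +3.572 V; balancing electrons gives n = 2.
ΔG° = −nFE°cell = −(2)(96485)(+3.572) J/mol = −689 kJ/mol.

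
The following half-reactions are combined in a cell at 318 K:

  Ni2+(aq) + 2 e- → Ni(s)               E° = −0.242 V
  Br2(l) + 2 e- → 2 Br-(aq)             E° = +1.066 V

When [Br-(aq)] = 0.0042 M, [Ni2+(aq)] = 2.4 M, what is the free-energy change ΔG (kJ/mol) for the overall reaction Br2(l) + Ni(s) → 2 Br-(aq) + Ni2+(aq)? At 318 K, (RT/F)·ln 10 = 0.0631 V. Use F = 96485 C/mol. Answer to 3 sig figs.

E°cell = +1.066 − (−0.242) = +1.308 V; the balanced reaction transfers n = 2 electrons.
Here Q = [Br-(aq)]^2·[Ni2+(aq)] = 4.23×10^−5 (log Q = −4.373), giving E = +1.308 − (0.0631/2)·(−4.373) = +1.4460 V.
Finally ΔG = −nFE = −(2)(96485 C/mol)(+1.4460 V) = −279 kJ/mol.

−279 kJ/mol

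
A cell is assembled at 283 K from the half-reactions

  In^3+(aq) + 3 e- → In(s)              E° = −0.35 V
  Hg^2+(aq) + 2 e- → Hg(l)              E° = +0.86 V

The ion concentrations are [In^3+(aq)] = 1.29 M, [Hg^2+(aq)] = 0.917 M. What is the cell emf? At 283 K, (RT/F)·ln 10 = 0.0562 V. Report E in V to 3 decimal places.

Since E°(Hg²⁺/Hg) > E°(In³⁺/In), Hg²⁺/Hg serves as the cathode.
E°cell = +0.86 − (−0.35) = +1.21 V, with n = 6 electrons transferred.
For the overall reaction 3 Hg^2+(aq) + 2 In(s) → 3 Hg(l) + 2 In^3+(aq), Q = [In^3+(aq)]^2 / [Hg^2+(aq)]^3 = 2.16, giving log Q = 0.334.
Applying E = E° − (RT ln10/nF)·log Q gives +1.21 − (0.0562/6)(0.334) = +1.207 V.

+1.207 V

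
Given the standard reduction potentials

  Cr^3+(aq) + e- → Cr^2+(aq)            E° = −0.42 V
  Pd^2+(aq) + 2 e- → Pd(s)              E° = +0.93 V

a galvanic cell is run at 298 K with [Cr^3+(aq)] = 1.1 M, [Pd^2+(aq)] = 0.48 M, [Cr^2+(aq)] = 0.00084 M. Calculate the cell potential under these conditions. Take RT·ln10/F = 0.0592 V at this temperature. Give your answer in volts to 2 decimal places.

+1.16 V

Since E°(Pd²⁺/Pd) > E°(Cr³⁺/Cr²⁺), Pd²⁺/Pd serves as the cathode.
E°cell = +0.93 − (−0.42) = +1.35 V, with n = 2 electrons transferred.
The balanced reaction is Pd^2+(aq) + 2 Cr^2+(aq) → Pd(s) + 2 Cr^3+(aq), so Q = [Cr^3+(aq)]^2 / ([Pd^2+(aq)]·[Cr^2+(aq)]^2) = 3.57×10^6 and log Q = 6.553.
By the Nernst equation, E = +1.35 − (0.0592/2)·(6.553) = +1.16 V.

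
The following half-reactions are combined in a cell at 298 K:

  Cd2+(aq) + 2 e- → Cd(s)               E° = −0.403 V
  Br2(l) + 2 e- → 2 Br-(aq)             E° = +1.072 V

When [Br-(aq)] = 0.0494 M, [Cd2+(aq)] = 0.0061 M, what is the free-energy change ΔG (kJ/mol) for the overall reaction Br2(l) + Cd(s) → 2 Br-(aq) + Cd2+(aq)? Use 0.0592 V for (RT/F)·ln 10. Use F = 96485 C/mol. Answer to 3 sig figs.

−312 kJ/mol

E°cell = +1.072 − (−0.403) = +1.475 V; the balanced reaction transfers n = 2 electrons.
The reaction quotient is [Br-(aq)]^2·[Cd2+(aq)] = 1.49×10^−5; by Nernst, E = +1.475 − (0.0592/2)(−4.827) = +1.6179 V.
Finally ΔG = −nFE = −(2)(96485 C/mol)(+1.6179 V) = −312 kJ/mol.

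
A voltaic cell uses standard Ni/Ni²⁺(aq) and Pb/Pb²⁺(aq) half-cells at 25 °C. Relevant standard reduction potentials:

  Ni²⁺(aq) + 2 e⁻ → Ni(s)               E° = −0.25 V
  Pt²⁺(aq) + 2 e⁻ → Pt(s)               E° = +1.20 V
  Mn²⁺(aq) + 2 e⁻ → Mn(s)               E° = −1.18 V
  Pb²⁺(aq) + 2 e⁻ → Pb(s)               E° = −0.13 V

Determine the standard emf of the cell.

+0.12 V

The Pb²⁺/Pb couple has the higher E°, so Pb ion is reduced (cathode) and Ni is oxidized (anode).
E°cell = E°(cathode) − E°(anode) = −0.13 − (−0.25) = +0.12 V.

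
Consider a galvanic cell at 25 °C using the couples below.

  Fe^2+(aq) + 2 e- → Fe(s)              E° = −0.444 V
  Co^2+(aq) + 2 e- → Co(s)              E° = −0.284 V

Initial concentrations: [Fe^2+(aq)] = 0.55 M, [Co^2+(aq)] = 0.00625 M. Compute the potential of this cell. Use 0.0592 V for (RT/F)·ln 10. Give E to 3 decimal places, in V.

The Co²⁺/Co couple has the more positive E°, so it is the cathode; Fe²⁺/Fe is the anode.
E°cell = −0.284 − (−0.444) = +0.160 V, with n = 2 electrons transferred.
The balanced reaction is Co^2+(aq) + Fe(s) → Co(s) + Fe^2+(aq), so Q = [Fe^2+(aq)] / [Co^2+(aq)] = 88 and log Q = 1.944.
By the Nernst equation, E = +0.160 − (0.0592/2)·(1.944) = +0.102 V.

+0.102 V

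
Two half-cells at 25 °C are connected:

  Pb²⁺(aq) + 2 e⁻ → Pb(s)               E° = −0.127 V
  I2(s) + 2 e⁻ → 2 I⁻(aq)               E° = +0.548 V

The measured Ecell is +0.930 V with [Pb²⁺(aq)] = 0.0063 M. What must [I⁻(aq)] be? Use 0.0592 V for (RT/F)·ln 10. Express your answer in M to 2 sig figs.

The I₂/I⁻ couple has the larger reduction potential, so it is the cathode: E°cell = +0.548 − (−0.127) = +0.675 V and n = 2.
Since E = E° − (0.0592/n)·log Q, log Q = n(E° − E)/0.0592 = −8.615.
The balanced reaction is I2(s) + Pb(s) → 2 I⁻(aq) + Pb²⁺(aq), so Q = [I⁻(aq)]^2·[Pb²⁺(aq)].
Substituting the known concentrations and solving, log [I⁻(aq)] = −3.207 and [I⁻(aq)] = 0.00062 M.

0.00062 M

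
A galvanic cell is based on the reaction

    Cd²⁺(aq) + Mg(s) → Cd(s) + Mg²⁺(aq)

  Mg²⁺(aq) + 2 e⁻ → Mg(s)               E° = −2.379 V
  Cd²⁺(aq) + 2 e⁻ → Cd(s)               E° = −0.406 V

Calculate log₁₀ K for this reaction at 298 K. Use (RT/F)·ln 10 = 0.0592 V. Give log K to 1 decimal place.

log K = 66.7

The Cd²⁺/Cd couple is reduced (cathode); E°cell = −0.406 − (−2.379) = +1.973 V with n = 2.
At equilibrium E = 0, so log K = nE°cell / 0.0592 = (2)(+1.973) / 0.0592 = 66.7.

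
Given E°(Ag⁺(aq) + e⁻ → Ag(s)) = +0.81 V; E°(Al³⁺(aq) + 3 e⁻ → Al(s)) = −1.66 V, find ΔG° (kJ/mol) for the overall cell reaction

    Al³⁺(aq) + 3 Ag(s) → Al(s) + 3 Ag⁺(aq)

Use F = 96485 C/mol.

In the reaction as written Al³⁺(aq) is reduced, so the Al³⁺/Al couple is the cathode and Ag⁺/Ag is the anode.
E°cell = −1.66 − (+0.81) = −2.47 V; balancing electrons gives n = 3.
ΔG° = −nFE°cell = −(3)(96485)(−2.47) J/mol = +715 kJ/mol.

+715 kJ/mol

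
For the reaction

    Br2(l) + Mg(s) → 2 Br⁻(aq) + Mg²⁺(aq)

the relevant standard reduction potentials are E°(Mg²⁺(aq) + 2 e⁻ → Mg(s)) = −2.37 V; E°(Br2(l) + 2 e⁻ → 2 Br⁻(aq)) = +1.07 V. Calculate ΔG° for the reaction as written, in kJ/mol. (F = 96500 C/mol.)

In the reaction as written Br2(l) is reduced, so the Br₂/Br⁻ couple is the cathode and Mg²⁺/Mg is the anode.
E°cell = +1.07 − (−2.37) = +3.44 V; balancing electrons gives n = 2.
ΔG° = −nFE°cell = −(2)(96500)(+3.44) J/mol = −664 kJ/mol.

−664 kJ/mol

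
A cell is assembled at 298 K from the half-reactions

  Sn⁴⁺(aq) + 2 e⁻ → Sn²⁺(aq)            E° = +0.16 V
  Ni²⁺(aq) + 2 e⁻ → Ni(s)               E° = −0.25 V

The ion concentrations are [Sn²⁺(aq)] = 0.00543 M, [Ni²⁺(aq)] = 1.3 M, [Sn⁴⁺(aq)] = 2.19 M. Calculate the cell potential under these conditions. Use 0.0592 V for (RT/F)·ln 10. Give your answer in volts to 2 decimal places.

Sn⁴⁺/Sn²⁺ is reduced (cathode, E° = +0.16 V) and Ni²⁺/Ni is oxidized (anode).
The standard potential is +0.16 − (−0.25) = +0.41 V and the balanced reaction transfers n = 2 electrons.
The balanced reaction is Sn⁴⁺(aq) + Ni(s) → Sn²⁺(aq) + Ni²⁺(aq), so Q = ([Sn²⁺(aq)]·[Ni²⁺(aq)]) / [Sn⁴⁺(aq)] = 0.00322 and log Q = −2.492.
Applying E = E° − (RT ln10/nF)·log Q gives +0.41 − (0.0592/2)(−2.492) = +0.48 V.

+0.48 V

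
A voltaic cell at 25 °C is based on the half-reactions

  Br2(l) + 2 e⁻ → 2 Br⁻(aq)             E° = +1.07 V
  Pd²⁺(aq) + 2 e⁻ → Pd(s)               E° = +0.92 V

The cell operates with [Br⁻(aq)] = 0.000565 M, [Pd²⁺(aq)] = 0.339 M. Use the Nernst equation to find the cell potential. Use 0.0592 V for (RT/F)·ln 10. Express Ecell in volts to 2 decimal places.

+0.36 V

The Br₂/Br⁻ couple has the more positive E°, so it is the cathode; Pd²⁺/Pd is the anode.
E°cell = E°cat − E°an = +1.07 − (+0.92) = +0.15 V; n = 2.
The balanced reaction is Br2(l) + Pd(s) → 2 Br⁻(aq) + Pd²⁺(aq), so Q = [Br⁻(aq)]^2·[Pd²⁺(aq)] = 1.08×10^−7 and log Q = −6.966.
Applying E = E° − (RT ln10/nF)·log Q gives +0.15 − (0.0592/2)(−6.966) = +0.36 V.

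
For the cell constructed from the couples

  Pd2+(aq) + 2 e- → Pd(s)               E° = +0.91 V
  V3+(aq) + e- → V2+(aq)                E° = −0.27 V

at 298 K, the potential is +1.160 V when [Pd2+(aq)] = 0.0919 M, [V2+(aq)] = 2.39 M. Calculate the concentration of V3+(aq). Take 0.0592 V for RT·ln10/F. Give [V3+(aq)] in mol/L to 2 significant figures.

With Pd²⁺/Pd at the cathode and V³⁺/V²⁺ at the anode, E°cell = +0.91 − (−0.27) = +1.18 V (n = 2).
Since E = E° − (0.0592/n)·log Q, log Q = n(E° − E)/0.0592 = 0.676.
For Pd2+(aq) + 2 V2+(aq) → Pd(s) + 2 V3+(aq), the reaction quotient is Q = [V3+(aq)]^2 / ([Pd2+(aq)]·[V2+(aq)]^2).
Substituting the known concentrations and solving, log [V3+(aq)] = 0.198 and [V3+(aq)] = 1.6 M.

1.6 M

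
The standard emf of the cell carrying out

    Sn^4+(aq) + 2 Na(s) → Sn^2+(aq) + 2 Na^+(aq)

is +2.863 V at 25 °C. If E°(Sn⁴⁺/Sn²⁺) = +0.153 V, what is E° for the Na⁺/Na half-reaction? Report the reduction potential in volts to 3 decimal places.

−2.710 V

In the reaction as written the Sn⁴⁺/Sn²⁺ couple is reduced (cathode) and Na⁺/Na is oxidized (anode), so E°cell = E°(Sn⁴⁺/Sn²⁺) − E°(Na⁺/Na).
E°(Na⁺/Na) = E°(cathode) − E°cell = +0.153 − (+2.863) = −2.710 V.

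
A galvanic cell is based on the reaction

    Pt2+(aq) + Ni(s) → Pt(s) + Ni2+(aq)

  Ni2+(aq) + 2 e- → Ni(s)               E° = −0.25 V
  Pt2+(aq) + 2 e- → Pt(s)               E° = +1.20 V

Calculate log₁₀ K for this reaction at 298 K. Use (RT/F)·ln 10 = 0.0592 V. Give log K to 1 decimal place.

The Pt²⁺/Pt couple is reduced (cathode); E°cell = +1.20 − (−0.25) = +1.45 V with n = 2.
At equilibrium E = 0, so log K = nE°cell / 0.0592 = (2)(+1.45) / 0.0592 = 49.0.

log K = 49.0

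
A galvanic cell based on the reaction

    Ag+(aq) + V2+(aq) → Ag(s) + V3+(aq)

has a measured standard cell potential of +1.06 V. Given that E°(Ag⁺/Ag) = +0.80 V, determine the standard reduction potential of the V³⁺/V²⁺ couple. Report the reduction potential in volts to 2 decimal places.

In the reaction as written the Ag⁺/Ag couple is reduced (cathode) and V³⁺/V²⁺ is oxidized (anode), so E°cell = E°(Ag⁺/Ag) − E°(V³⁺/V²⁺).
E°(V³⁺/V²⁺) = E°(cathode) − E°cell = +0.80 − (+1.06) = −0.26 V.

−0.26 V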